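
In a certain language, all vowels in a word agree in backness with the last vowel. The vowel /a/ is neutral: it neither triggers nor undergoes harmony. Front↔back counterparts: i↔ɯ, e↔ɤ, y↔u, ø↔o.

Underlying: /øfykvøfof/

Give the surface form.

[ofukvofof]

/ø/ harmonizes with /o/ ([+back]) → [o]
/y/ harmonizes with /o/ ([+back]) → [u]
/ø/ harmonizes with /o/ ([+back]) → [o]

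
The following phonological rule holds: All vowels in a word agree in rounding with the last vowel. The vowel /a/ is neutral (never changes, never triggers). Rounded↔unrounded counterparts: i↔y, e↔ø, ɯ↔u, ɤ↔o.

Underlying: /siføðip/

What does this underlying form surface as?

/ø/ harmonizes with /i/ ([-round]) → [e]

[sifeðip]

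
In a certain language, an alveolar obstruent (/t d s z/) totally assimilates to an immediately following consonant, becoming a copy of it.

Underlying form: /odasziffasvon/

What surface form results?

[odazziffavvon]

/s/ before /z/ → [z] (total assimilation)
/s/ before /v/ → [v] (total assimilation)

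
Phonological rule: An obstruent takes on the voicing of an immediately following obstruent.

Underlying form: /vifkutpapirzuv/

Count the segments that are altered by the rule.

0

No segment meets the rule's conditions.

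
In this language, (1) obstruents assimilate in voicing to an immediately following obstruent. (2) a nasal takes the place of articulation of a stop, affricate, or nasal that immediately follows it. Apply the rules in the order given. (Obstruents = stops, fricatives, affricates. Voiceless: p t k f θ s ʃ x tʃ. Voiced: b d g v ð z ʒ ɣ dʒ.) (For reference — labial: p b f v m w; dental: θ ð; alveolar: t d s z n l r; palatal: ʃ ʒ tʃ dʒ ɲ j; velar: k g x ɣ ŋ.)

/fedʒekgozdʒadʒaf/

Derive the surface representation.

[fedʒeggozdʒadʒaf]

Rule 1: /k/ before /g/ (voiced) → [g]
After rule 1: fedʒeggozdʒadʒaf
Rule 2: no segment meets the rule's conditions; no change.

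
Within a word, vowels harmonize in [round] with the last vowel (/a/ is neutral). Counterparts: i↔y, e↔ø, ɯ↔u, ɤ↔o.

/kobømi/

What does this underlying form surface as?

[kɤbemi]

/o/ harmonizes with /i/ ([-round]) → [ɤ]
/ø/ harmonizes with /i/ ([-round]) → [e]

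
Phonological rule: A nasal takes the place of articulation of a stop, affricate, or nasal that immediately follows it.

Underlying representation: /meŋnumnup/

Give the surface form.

/ŋ/ before /n/ (alveolar) → [n]
/m/ before /n/ (alveolar) → [n]

[mennunnup]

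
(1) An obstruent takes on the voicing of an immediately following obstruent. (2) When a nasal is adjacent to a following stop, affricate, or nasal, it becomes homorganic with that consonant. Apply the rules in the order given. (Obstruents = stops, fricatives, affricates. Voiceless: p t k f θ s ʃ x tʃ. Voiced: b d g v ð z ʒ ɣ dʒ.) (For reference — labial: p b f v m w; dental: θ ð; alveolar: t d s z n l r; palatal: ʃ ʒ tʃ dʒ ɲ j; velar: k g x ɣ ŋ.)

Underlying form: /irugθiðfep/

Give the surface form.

[irukθiθfep]

Rule 1: /g/ before /θ/ (voiceless) → [k]
Rule 1: /ð/ before /f/ (voiceless) → [θ]
After rule 1: irukθiθfep
Rule 2: no segment meets the rule's conditions; no change.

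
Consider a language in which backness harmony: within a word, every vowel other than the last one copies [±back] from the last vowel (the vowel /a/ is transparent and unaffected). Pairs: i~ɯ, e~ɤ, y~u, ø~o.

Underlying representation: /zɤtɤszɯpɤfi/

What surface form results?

/ɤ/ harmonizes with /i/ ([-back]) → [e]
/ɤ/ harmonizes with /i/ ([-back]) → [e]
/ɯ/ harmonizes with /i/ ([-back]) → [i]
/ɤ/ harmonizes with /i/ ([-back]) → [e]

[zeteszipefi]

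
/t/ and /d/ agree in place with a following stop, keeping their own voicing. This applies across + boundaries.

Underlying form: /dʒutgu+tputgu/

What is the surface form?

[dʒukgu+ppukgu]

/t/ before /g/ (velar) → [k]
/t/ before /p/ (labial) → [p]
/t/ before /g/ (velar) → [k]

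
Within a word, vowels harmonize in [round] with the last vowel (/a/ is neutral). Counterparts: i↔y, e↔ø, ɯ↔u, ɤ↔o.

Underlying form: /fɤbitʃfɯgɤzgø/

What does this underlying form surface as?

[fobytʃfugozgø]

/ɤ/ harmonizes with /ø/ ([+round]) → [o]
/i/ harmonizes with /ø/ ([+round]) → [y]
/ɯ/ harmonizes with /ø/ ([+round]) → [u]
/ɤ/ harmonizes with /ø/ ([+round]) → [o]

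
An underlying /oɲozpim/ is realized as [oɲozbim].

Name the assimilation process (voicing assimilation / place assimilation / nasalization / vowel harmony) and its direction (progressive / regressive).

voicing assimilation, progressive

/p/→[b].
Each target copies a feature from the preceding segment, so the direction is progressive.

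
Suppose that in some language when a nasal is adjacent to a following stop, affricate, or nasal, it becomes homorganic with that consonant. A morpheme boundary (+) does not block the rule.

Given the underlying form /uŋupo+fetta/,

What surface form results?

[uŋupo+fetta]

no segment meets the rule's conditions; no change.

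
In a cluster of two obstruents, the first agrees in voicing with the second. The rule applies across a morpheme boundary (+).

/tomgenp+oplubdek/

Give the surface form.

no segment meets the rule's conditions; no change.

[tomgenp+oplubdek]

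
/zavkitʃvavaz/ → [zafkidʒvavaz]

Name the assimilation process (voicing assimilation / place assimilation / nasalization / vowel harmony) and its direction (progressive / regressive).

voicing assimilation, regressive

/v/→[f] /tʃ/→[dʒ].
Each target copies a feature from the following segment, so the direction is regressive.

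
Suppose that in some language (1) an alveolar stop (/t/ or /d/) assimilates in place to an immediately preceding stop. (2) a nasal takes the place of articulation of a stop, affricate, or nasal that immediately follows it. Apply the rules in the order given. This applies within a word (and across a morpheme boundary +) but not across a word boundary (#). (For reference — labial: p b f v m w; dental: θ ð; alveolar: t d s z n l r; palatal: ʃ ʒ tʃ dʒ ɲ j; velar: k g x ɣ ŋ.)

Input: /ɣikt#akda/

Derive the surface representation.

[ɣikk#akga]

Rule 1: /t/ after /k/ (velar) → [k]
Rule 1: /d/ after /k/ (velar) → [g]
After rule 1: ɣikk#akga
Rule 2: no segment meets the rule's conditions; no change.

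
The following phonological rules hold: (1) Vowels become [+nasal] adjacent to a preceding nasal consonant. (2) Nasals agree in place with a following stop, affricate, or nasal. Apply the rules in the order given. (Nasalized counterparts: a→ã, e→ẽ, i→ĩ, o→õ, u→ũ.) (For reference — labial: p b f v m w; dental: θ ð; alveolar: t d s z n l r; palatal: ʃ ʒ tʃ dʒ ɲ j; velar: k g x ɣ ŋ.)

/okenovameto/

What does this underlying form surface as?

Rule 1: /o/ after nasal /n/ → [õ]
Rule 1: /e/ after nasal /m/ → [ẽ]
After rule 1: okenõvamẽto
Rule 2: no segment meets the rule's conditions; no change.

[okenõvamẽto]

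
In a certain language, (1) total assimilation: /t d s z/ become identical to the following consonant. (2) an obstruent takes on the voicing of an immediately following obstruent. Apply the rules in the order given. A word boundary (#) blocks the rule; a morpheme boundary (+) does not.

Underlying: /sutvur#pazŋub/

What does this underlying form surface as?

Rule 1: /t/ before /v/ → [v] (total assimilation)
Rule 1: /z/ before /ŋ/ → [ŋ] (total assimilation)
After rule 1: suvvur#paŋŋub
Rule 2: no segment meets the rule's conditions; no change.

[suvvur#paŋŋub]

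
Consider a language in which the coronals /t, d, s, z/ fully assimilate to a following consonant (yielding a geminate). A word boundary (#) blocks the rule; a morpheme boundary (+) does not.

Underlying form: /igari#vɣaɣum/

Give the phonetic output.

no segment meets the rule's conditions; no change.

[igari#vɣaɣum]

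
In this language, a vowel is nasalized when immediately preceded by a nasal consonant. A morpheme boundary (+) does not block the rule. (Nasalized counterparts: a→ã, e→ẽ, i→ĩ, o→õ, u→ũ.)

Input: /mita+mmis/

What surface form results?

[mĩta+mmĩs]

/i/ after nasal /m/ → [ĩ]
/i/ after nasal /m/ → [ĩ]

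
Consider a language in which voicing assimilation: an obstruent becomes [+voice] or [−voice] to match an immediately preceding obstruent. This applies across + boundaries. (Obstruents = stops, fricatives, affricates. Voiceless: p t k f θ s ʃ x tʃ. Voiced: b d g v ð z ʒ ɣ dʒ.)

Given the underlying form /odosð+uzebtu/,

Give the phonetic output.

/ð/ after /s/ (voiceless) → [θ]
/t/ after /b/ (voiced) → [d]

[odosθ+uzebdu]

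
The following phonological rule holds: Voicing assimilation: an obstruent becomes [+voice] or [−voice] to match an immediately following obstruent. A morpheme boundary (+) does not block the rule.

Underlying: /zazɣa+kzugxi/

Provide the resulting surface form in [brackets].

/k/ before /z/ (voiced) → [g]
/g/ before /x/ (voiceless) → [k]

[zazɣa+gzukxi]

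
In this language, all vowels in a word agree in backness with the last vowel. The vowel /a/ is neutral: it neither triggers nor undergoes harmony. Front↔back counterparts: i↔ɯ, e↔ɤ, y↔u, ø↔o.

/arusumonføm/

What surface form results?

/u/ harmonizes with /ø/ ([-back]) → [y]
/u/ harmonizes with /ø/ ([-back]) → [y]
/o/ harmonizes with /ø/ ([-back]) → [ø]

[arysymønføm]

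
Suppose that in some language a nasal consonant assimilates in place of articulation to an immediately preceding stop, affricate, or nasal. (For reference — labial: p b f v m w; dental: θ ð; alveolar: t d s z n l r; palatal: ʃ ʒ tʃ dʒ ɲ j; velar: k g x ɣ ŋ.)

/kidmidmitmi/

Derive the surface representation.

/m/ after /d/ (alveolar) → [n]
/m/ after /d/ (alveolar) → [n]
/m/ after /t/ (alveolar) → [n]

[kidnidnitni]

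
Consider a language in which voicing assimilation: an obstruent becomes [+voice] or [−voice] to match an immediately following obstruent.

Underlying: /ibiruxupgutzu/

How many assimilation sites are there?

/p/ before /g/ (voiced) → [b]
/t/ before /z/ (voiced) → [d]
2 segments change.

2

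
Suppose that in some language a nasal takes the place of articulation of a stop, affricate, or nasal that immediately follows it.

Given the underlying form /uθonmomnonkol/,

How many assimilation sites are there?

/n/ before /m/ (labial) → [m]
/m/ before /n/ (alveolar) → [n]
/n/ before /k/ (velar) → [ŋ]
3 segments change.

3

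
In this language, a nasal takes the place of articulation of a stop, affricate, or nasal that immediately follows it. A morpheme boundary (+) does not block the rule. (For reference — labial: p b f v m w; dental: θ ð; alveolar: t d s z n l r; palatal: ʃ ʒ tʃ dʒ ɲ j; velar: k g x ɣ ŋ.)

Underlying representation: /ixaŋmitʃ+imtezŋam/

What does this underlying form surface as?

/ŋ/ before /m/ (labial) → [m]
/m/ before /t/ (alveolar) → [n]

[ixammitʃ+intezŋam]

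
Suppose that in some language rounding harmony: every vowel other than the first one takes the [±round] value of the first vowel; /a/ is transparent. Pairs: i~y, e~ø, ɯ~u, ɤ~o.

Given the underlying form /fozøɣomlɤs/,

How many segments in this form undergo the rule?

1

/ɤ/ harmonizes with /o/ ([+round]) → [o]
1 segment changes.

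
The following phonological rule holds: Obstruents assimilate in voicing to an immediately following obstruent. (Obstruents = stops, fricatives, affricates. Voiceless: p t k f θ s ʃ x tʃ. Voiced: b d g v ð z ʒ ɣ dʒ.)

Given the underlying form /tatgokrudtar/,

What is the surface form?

[tadgokruttar]

/t/ before /g/ (voiced) → [d]
/d/ before /t/ (voiceless) → [t]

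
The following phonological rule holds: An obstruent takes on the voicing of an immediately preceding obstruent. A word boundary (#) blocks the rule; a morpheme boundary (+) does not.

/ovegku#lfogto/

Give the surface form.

/k/ after /g/ (voiced) → [g]
/t/ after /g/ (voiced) → [d]

[oveggu#lfogdo]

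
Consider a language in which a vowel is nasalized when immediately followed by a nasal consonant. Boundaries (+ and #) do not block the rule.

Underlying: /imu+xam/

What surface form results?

/i/ before nasal /m/ → [ĩ]
/a/ before nasal /m/ → [ã]

[ĩmu+xãm]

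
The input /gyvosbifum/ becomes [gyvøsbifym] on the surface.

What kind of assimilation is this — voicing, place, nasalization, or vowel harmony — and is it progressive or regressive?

/o/→[ø] /u/→[y].
Vowels agree with the first vowel, so the harmony is progressive.

vowel harmony, progressive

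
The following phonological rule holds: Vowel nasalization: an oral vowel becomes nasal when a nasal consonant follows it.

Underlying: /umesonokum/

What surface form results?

[ũmesõnokũm]

/u/ before nasal /m/ → [ũ]
/o/ before nasal /n/ → [õ]
/u/ before nasal /m/ → [ũ]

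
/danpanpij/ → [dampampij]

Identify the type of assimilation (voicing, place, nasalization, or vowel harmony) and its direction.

/n/→[m] /n/→[m].
Each target copies a feature from the following segment, so the direction is regressive.

place assimilation, regressive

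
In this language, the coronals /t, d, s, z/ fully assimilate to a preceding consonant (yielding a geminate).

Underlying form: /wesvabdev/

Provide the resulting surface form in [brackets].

/d/ after /b/ → [b] (total assimilation)

[wesvabbev]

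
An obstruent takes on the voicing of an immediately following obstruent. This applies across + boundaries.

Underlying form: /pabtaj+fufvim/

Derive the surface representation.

/b/ before /t/ (voiceless) → [p]
/f/ before /v/ (voiced) → [v]

[paptaj+fuvvim]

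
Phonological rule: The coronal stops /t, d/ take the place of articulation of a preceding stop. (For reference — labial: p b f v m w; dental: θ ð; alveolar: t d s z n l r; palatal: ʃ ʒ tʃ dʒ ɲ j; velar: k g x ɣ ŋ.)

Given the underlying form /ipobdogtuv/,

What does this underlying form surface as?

[ipobbogkuv]

/d/ after /b/ (labial) → [b]
/t/ after /g/ (velar) → [k]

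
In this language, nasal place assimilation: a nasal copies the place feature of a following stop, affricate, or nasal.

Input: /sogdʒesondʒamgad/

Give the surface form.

[sogdʒesoɲdʒaŋgad]

/n/ before /dʒ/ (palatal) → [ɲ]
/m/ before /g/ (velar) → [ŋ]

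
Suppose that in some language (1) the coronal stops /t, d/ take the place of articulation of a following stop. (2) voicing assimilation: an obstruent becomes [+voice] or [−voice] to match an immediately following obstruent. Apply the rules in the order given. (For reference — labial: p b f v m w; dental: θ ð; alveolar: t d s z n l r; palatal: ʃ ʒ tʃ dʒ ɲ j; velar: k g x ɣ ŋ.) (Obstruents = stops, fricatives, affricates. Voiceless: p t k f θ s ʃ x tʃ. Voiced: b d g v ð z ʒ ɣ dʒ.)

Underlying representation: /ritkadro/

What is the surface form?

Rule 1: /t/ before /k/ (velar) → [k]
After rule 1: rikkadro
Rule 2: no segment meets the rule's conditions; no change.

[rikkadro]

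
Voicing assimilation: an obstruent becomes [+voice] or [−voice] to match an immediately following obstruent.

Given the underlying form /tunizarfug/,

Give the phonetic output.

no segment meets the rule's conditions; no change.

[tunizarfug]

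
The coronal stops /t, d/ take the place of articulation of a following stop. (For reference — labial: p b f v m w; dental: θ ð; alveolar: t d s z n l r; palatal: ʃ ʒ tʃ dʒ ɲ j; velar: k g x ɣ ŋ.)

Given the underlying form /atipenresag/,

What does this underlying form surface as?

[atipenresag]

no segment meets the rule's conditions; no change.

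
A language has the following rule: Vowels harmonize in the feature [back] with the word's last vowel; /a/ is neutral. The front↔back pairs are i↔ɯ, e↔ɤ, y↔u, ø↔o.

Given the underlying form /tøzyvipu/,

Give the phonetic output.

[tozuvɯpu]

/ø/ harmonizes with /u/ ([+back]) → [o]
/y/ harmonizes with /u/ ([+back]) → [u]
/i/ harmonizes with /u/ ([+back]) → [ɯ]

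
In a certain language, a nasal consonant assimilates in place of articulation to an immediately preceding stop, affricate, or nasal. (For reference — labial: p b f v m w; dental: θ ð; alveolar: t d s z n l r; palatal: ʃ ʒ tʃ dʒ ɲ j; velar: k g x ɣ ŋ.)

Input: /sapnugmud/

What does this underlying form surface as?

[sapmugŋud]

/n/ after /p/ (labial) → [m]
/m/ after /g/ (velar) → [ŋ]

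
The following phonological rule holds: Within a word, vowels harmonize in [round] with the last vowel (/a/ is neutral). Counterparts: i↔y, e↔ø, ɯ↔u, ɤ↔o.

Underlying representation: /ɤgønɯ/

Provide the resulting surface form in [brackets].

[ɤgenɯ]

/ø/ harmonizes with /ɯ/ ([-round]) → [e]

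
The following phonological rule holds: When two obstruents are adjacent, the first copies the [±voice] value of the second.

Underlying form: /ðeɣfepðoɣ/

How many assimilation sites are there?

2

/ɣ/ before /f/ (voiceless) → [x]
/p/ before /ð/ (voiced) → [b]
2 segments change.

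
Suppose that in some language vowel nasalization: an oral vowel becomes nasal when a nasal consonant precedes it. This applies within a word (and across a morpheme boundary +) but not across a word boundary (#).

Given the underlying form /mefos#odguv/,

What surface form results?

/e/ after nasal /m/ → [ẽ]

[mẽfos#odguv]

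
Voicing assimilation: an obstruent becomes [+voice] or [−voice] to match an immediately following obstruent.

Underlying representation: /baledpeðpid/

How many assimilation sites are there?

2

/d/ before /p/ (voiceless) → [t]
/ð/ before /p/ (voiceless) → [θ]
2 segments change.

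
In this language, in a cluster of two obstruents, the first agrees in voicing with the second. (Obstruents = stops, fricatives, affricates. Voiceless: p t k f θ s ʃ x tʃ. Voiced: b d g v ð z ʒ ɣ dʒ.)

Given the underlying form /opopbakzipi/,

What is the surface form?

[opobbagzipi]

/p/ before /b/ (voiced) → [b]
/k/ before /z/ (voiced) → [g]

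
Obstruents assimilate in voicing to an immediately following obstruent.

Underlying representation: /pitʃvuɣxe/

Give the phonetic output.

/tʃ/ before /v/ (voiced) → [dʒ]
/ɣ/ before /x/ (voiceless) → [x]

[pidʒvuxxe]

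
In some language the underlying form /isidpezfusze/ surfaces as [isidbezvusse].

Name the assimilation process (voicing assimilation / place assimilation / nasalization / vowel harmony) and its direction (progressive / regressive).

voicing assimilation, progressive

/p/→[b] /f/→[v] /z/→[s].
Each target copies a feature from the preceding segment, so the direction is progressive.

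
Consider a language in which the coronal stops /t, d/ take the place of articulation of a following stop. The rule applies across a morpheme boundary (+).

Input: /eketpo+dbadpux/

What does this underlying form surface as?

[ekeppo+bbabpux]

/t/ before /p/ (labial) → [p]
/d/ before /b/ (labial) → [b]
/d/ before /p/ (labial) → [b]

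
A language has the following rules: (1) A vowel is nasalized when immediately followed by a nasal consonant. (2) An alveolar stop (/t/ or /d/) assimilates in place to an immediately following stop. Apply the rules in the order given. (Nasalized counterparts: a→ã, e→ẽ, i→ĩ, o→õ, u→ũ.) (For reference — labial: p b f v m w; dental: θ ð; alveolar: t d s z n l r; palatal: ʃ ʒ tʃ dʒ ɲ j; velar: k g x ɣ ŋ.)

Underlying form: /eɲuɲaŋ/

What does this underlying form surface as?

[ẽɲũɲãŋ]

Rule 1: /e/ before nasal /ɲ/ → [ẽ]
Rule 1: /u/ before nasal /ɲ/ → [ũ]
Rule 1: /a/ before nasal /ŋ/ → [ã]
After rule 1: ẽɲũɲãŋ
Rule 2: no segment meets the rule's conditions; no change.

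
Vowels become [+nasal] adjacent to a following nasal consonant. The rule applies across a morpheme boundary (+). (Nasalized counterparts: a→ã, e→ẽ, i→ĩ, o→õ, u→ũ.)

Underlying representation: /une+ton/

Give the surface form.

/u/ before nasal /n/ → [ũ]
/o/ before nasal /n/ → [õ]

[ũne+tõn]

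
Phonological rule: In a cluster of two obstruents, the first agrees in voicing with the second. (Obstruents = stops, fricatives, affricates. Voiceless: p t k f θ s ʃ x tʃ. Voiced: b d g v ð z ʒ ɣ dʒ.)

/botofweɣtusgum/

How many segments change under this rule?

2

/ɣ/ before /t/ (voiceless) → [x]
/s/ before /g/ (voiced) → [z]
2 segments change.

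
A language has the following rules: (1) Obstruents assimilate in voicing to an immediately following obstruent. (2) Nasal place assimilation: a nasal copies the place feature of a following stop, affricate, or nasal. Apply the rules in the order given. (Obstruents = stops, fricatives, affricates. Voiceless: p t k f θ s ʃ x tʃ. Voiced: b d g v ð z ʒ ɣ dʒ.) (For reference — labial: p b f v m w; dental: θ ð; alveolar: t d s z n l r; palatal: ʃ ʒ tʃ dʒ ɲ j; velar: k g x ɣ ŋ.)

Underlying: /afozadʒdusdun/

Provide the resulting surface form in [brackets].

Rule 1: /s/ before /d/ (voiced) → [z]
After rule 1: afozadʒduzdun
Rule 2: no segment meets the rule's conditions; no change.

[afozadʒduzdun]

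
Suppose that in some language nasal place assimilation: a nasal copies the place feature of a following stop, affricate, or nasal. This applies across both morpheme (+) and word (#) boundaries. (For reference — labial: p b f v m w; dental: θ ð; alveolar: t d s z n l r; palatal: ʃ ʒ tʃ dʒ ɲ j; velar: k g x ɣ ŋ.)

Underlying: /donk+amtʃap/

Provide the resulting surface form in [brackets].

/n/ before /k/ (velar) → [ŋ]
/m/ before /tʃ/ (palatal) → [ɲ]

[doŋk+aɲtʃap]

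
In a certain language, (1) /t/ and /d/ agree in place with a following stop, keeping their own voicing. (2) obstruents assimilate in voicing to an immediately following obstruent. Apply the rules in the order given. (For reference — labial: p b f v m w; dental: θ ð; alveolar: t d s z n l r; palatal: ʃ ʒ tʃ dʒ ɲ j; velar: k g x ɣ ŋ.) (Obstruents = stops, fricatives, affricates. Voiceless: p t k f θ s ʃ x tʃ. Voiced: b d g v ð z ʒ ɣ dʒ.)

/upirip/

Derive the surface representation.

[upirip]

Rule 1: no segment meets the rule's conditions; no change.
After rule 1: upirip
Rule 2: no segment meets the rule's conditions; no change.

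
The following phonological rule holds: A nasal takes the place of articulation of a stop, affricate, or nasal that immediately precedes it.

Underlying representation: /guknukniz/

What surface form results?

[gukŋukŋiz]

/n/ after /k/ (velar) → [ŋ]
/n/ after /k/ (velar) → [ŋ]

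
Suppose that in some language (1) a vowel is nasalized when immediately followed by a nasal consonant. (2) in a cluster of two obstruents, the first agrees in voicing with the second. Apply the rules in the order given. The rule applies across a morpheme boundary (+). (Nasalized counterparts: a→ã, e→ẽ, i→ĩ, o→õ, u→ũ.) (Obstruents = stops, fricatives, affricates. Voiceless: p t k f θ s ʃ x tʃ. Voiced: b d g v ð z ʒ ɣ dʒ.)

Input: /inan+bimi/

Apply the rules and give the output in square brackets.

Rule 1: /i/ before nasal /n/ → [ĩ]
Rule 1: /a/ before nasal /n/ → [ã]
Rule 1: /i/ before nasal /m/ → [ĩ]
After rule 1: ĩnãn+bĩmi
Rule 2: no segment meets the rule's conditions; no change.

[ĩnãn+bĩmi]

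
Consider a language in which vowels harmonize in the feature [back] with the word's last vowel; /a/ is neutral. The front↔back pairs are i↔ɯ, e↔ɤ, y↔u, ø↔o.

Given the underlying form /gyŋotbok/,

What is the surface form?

/y/ harmonizes with /o/ ([+back]) → [u]

[guŋotbok]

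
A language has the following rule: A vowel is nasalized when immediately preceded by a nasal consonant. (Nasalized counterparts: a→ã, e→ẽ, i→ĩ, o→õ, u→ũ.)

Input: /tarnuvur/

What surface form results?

[tarnũvur]

/u/ after nasal /n/ → [ũ]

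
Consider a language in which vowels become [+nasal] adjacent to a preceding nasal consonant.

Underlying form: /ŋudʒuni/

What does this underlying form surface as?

/u/ after nasal /ŋ/ → [ũ]
/i/ after nasal /n/ → [ĩ]

[ŋũdʒunĩ]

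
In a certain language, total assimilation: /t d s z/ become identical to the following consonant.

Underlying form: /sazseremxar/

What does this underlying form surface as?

[sasseremxar]

/z/ before /s/ → [s] (total assimilation)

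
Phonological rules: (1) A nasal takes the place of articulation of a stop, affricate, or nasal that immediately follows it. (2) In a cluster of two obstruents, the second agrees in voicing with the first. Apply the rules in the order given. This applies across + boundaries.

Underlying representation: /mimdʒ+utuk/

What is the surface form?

Rule 1: /m/ before /dʒ/ (palatal) → [ɲ]
After rule 1: miɲdʒ+utuk
Rule 2: no segment meets the rule's conditions; no change.

[miɲdʒ+utuk]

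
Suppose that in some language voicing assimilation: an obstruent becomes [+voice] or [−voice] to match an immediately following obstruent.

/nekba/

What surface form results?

[negba]

/k/ before /b/ (voiced) → [g]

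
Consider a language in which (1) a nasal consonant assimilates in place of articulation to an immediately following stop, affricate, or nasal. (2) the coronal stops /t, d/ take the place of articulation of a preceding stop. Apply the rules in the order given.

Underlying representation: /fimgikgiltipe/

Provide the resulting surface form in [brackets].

Rule 1: /m/ before /g/ (velar) → [ŋ]
After rule 1: fiŋgikgiltipe
Rule 2: no segment meets the rule's conditions; no change.

[fiŋgikgiltipe]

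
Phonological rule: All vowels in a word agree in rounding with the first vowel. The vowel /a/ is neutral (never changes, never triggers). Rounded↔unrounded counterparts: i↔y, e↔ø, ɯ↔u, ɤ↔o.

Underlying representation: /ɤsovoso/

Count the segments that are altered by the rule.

3

/o/ harmonizes with /ɤ/ ([-round]) → [ɤ]
/o/ harmonizes with /ɤ/ ([-round]) → [ɤ]
/o/ harmonizes with /ɤ/ ([-round]) → [ɤ]
3 segments change.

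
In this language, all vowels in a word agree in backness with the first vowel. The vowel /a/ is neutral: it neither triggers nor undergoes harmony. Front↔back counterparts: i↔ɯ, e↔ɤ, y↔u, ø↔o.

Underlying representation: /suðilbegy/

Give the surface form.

/i/ harmonizes with /u/ ([+back]) → [ɯ]
/e/ harmonizes with /u/ ([+back]) → [ɤ]
/y/ harmonizes with /u/ ([+back]) → [u]

[suðɯlbɤgu]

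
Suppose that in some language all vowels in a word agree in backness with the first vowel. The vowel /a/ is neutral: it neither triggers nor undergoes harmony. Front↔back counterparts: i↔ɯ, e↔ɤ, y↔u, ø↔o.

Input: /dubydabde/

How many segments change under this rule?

2

/y/ harmonizes with /u/ ([+back]) → [u]
/e/ harmonizes with /u/ ([+back]) → [ɤ]
2 segments change.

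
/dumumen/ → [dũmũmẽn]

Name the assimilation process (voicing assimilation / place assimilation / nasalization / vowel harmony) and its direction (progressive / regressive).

nasalization, regressive

/u/→[ũ] /u/→[ũ] /e/→[ẽ].
Each target copies a feature from the following segment, so the direction is regressive.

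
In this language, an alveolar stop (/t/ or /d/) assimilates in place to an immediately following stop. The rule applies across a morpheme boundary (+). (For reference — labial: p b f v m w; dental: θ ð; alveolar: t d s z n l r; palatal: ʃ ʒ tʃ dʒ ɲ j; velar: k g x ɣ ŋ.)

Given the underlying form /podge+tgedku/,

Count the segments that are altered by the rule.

/d/ before /g/ (velar) → [g]
/t/ before /g/ (velar) → [k]
/d/ before /k/ (velar) → [g]
3 segments change.

3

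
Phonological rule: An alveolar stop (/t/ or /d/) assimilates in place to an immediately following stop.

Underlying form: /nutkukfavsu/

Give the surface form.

/t/ before /k/ (velar) → [k]

[nukkukfavsu]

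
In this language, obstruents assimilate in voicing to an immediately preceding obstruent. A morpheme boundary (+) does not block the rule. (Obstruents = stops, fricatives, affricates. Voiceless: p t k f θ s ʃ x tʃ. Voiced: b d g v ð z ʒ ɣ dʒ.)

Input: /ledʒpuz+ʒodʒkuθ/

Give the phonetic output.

/p/ after /dʒ/ (voiced) → [b]
/k/ after /dʒ/ (voiced) → [g]

[ledʒbuz+ʒodʒguθ]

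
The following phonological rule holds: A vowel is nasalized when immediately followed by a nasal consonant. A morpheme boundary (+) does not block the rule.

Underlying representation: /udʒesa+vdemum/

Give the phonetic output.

[udʒesa+vdẽmũm]

/e/ before nasal /m/ → [ẽ]
/u/ before nasal /m/ → [ũ]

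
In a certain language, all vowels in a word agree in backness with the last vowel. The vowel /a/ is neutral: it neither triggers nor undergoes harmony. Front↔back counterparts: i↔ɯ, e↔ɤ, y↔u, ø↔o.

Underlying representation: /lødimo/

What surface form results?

[lodɯmo]

/ø/ harmonizes with /o/ ([+back]) → [o]
/i/ harmonizes with /o/ ([+back]) → [ɯ]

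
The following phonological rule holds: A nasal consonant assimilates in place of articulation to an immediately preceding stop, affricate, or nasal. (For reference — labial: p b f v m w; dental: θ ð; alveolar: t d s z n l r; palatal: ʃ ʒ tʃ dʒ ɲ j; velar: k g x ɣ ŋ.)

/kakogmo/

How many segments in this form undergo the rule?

1

/m/ after /g/ (velar) → [ŋ]
1 segment changes.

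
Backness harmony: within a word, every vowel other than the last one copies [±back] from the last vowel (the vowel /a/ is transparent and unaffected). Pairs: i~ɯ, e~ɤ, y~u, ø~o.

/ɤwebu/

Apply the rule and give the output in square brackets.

[ɤwɤbu]

/e/ harmonizes with /u/ ([+back]) → [ɤ]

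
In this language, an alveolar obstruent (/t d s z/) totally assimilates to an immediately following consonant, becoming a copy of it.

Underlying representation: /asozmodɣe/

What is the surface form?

[asommoɣɣe]

/z/ before /m/ → [m] (total assimilation)
/d/ before /ɣ/ → [ɣ] (total assimilation)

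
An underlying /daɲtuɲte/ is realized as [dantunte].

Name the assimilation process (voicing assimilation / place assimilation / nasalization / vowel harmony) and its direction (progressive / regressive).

place assimilation, regressive

/ɲ/→[n] /ɲ/→[n].
Each target copies a feature from the following segment, so the direction is regressive.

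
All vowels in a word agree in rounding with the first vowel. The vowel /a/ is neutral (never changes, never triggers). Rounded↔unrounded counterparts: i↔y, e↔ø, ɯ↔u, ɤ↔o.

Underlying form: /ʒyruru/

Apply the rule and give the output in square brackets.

[ʒyruru]

no segment meets the rule's conditions; no change.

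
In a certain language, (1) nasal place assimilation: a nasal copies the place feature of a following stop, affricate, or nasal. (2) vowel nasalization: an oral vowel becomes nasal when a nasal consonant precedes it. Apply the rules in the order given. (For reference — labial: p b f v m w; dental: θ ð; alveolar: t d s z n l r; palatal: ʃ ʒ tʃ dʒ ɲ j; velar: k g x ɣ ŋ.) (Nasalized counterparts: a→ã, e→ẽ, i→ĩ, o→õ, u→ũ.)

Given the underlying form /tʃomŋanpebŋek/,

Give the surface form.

Rule 1: /m/ before /ŋ/ (velar) → [ŋ]
Rule 1: /n/ before /p/ (labial) → [m]
After rule 1: tʃoŋŋampebŋek
Rule 2: /a/ after nasal /ŋ/ → [ã]
Rule 2: /e/ after nasal /ŋ/ → [ẽ]

[tʃoŋŋãmpebŋẽk]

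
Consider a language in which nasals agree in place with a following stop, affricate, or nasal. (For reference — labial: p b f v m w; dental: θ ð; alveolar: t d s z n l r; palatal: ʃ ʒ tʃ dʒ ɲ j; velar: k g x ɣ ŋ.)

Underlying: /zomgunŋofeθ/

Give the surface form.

/m/ before /g/ (velar) → [ŋ]
/n/ before /ŋ/ (velar) → [ŋ]

[zoŋguŋŋofeθ]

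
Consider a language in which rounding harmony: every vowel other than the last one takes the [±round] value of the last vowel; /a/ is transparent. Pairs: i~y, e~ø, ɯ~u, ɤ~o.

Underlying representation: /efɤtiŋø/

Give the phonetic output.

/e/ harmonizes with /ø/ ([+round]) → [ø]
/ɤ/ harmonizes with /ø/ ([+round]) → [o]
/i/ harmonizes with /ø/ ([+round]) → [y]

[øfotyŋø]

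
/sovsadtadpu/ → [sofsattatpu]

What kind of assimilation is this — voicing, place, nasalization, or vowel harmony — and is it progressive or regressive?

/v/→[f] /d/→[t] /d/→[t].
Each target copies a feature from the following segment, so the direction is regressive.

voicing assimilation, regressive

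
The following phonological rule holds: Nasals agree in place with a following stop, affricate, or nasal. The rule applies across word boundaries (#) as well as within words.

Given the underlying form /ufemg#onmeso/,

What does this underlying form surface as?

[ufeŋg#ommeso]

/m/ before /g/ (velar) → [ŋ]
/n/ before /m/ (labial) → [m]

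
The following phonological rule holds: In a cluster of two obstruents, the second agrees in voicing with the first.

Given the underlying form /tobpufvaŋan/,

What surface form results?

[tobbuffaŋan]

/p/ after /b/ (voiced) → [b]
/v/ after /f/ (voiceless) → [f]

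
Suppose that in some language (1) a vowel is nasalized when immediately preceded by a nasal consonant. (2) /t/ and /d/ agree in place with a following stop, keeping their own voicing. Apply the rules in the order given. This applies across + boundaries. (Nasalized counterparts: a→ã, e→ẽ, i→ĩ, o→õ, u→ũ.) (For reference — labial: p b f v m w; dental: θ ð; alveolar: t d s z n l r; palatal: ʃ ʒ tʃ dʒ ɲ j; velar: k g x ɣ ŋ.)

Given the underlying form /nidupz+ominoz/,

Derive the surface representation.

Rule 1: /i/ after nasal /n/ → [ĩ]
Rule 1: /i/ after nasal /m/ → [ĩ]
Rule 1: /o/ after nasal /n/ → [õ]
After rule 1: nĩdupz+omĩnõz
Rule 2: no segment meets the rule's conditions; no change.

[nĩdupz+omĩnõz]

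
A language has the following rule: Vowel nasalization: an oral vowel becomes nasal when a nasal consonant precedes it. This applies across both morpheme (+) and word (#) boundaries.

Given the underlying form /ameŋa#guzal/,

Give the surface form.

/e/ after nasal /m/ → [ẽ]
/a/ after nasal /ŋ/ → [ã]

[amẽŋã#guzal]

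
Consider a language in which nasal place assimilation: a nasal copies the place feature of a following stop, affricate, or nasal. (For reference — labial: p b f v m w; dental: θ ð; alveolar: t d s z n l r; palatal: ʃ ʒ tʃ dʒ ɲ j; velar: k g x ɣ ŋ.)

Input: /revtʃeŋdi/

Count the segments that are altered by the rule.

/ŋ/ before /d/ (alveolar) → [n]
1 segment changes.

1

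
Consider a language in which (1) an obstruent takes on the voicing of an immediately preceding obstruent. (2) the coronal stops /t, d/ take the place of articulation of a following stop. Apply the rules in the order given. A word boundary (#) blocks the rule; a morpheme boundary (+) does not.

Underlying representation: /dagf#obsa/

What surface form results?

Rule 1: /f/ after /g/ (voiced) → [v]
Rule 1: /s/ after /b/ (voiced) → [z]
After rule 1: dagv#obza
Rule 2: no segment meets the rule's conditions; no change.

[dagv#obza]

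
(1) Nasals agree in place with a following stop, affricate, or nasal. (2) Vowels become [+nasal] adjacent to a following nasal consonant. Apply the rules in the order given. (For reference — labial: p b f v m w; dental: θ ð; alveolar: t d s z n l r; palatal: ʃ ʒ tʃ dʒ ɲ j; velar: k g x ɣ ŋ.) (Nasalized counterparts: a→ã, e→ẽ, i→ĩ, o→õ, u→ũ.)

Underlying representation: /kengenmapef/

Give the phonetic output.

Rule 1: /n/ before /g/ (velar) → [ŋ]
Rule 1: /n/ before /m/ (labial) → [m]
After rule 1: keŋgemmapef
Rule 2: /e/ before nasal /ŋ/ → [ẽ]
Rule 2: /e/ before nasal /m/ → [ẽ]

[kẽŋgẽmmapef]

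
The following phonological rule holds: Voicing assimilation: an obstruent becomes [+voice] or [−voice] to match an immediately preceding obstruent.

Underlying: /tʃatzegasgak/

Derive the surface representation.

[tʃatsegaskak]

/z/ after /t/ (voiceless) → [s]
/g/ after /s/ (voiceless) → [k]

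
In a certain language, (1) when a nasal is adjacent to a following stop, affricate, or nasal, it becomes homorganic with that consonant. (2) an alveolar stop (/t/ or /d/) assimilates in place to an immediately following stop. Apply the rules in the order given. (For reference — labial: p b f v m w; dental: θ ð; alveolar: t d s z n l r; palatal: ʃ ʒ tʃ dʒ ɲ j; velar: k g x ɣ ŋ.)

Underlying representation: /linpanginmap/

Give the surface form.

[limpaŋgimmap]

Rule 1: /n/ before /p/ (labial) → [m]
Rule 1: /n/ before /g/ (velar) → [ŋ]
Rule 1: /n/ before /m/ (labial) → [m]
After rule 1: limpaŋgimmap
Rule 2: no segment meets the rule's conditions; no change.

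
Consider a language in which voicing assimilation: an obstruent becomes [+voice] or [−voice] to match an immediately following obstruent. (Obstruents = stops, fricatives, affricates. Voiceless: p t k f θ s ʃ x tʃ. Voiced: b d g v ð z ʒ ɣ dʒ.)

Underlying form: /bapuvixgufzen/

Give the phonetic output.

[bapuviɣguvzen]

/x/ before /g/ (voiced) → [ɣ]
/f/ before /z/ (voiced) → [v]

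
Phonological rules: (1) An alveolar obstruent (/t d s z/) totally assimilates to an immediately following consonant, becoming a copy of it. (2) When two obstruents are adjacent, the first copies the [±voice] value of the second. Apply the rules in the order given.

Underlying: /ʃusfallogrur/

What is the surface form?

[ʃuffallogrur]

Rule 1: /s/ before /f/ → [f] (total assimilation)
After rule 1: ʃuffallogrur
Rule 2: no segment meets the rule's conditions; no change.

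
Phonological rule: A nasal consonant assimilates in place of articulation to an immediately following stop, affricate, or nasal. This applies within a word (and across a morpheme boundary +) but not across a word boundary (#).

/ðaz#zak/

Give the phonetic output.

[ðaz#zak]

no segment meets the rule's conditions; no change.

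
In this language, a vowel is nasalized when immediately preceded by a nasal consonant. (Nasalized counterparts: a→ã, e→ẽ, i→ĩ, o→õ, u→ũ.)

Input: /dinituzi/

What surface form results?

[dinĩtuzi]

/i/ after nasal /n/ → [ĩ]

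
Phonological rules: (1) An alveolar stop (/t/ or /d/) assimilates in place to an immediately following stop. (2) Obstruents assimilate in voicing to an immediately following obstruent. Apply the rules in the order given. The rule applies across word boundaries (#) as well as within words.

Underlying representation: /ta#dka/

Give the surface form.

Rule 1: /d/ before /k/ (velar) → [g]
After rule 1: ta#gka
Rule 2: /g/ before /k/ (voiceless) → [k]

[ta#kka]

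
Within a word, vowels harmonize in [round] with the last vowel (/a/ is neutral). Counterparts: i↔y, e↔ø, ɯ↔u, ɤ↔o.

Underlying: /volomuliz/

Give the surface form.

[vɤlɤmɯliz]

/o/ harmonizes with /i/ ([-round]) → [ɤ]
/o/ harmonizes with /i/ ([-round]) → [ɤ]
/u/ harmonizes with /i/ ([-round]) → [ɯ]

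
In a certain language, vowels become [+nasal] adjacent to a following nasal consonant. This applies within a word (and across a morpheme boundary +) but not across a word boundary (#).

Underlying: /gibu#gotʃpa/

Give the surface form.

[gibu#gotʃpa]

no segment meets the rule's conditions; no change.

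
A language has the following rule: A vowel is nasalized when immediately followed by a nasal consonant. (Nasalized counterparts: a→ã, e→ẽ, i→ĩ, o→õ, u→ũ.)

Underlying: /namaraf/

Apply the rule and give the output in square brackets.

[nãmaraf]

/a/ before nasal /m/ → [ã]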